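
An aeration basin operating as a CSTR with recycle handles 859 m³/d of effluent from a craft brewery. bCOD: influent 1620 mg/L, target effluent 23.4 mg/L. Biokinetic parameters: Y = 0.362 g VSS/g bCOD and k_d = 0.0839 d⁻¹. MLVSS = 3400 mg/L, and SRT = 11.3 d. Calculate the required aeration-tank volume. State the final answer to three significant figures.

V ≈ 847 m³

Steady-state biomass mass balance: V·X·(1 + k_d·θ_c) = Y·Q·(S₀ − S)·θ_c, so V = 0.362 × 859 × (1620 − 23.4) × 11.3 / [3400 × (1 + 0.0839 × 11.3)] = 5.61×10^6 / 6623 = 847.0 m³.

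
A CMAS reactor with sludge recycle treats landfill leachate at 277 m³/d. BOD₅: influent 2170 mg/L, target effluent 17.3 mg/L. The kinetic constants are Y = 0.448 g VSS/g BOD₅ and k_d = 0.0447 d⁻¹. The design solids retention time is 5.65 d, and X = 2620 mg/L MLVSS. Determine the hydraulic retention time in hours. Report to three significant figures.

From the SRT design equation V = Y Q (S₀−S) θ_c / [X (1 + k_d θ_c)] = 0.448 × 277 × (2170 − 17.3) × 5.65 / [2620 × (1 + 0.0447 × 5.65)] = 1.51×10^6 / 3282 = 459.9 m³.
Hydraulic retention time τ = V/Q = 459.9 / 277 = 1.660 d = 39.85 h.

τ ≈ 39.8 h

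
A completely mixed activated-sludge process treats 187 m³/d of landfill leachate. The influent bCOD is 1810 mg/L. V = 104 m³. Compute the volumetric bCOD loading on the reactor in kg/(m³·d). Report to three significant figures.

L_v = Q S₀ / V = 187 × 1810 × 10⁻³ / 104.0 = 3.255 kg/(m³·d).

L_v ≈ 3.25 kg bCOD/(m³·d)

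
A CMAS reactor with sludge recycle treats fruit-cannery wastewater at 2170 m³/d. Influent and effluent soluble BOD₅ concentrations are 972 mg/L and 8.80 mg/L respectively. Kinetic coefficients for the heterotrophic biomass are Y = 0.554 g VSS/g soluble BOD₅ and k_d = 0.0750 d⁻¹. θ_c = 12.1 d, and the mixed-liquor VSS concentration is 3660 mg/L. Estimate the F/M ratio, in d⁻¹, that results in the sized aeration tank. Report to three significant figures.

F/M ≈ 0.287 d⁻¹

Steady-state biomass mass balance: V·X·(1 + k_d·θ_c) = Y·Q·(S₀ − S)·θ_c, so V = 0.554 × 2170 × (972 − 8.80) × 12.1 / [3660 × (1 + 0.0750 × 12.1)] = 1.4×10^7 / 6981 = 2007 m³.
Food-to-microorganism ratio F/M = Q S₀ / (V X) = 2170 × 972 / (2007 × 3660) = 0.2872 d⁻¹.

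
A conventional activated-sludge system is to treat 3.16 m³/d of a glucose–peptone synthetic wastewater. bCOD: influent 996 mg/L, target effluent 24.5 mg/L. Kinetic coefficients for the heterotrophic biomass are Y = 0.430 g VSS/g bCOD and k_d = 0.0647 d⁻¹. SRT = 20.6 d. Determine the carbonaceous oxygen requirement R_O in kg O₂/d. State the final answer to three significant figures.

Correct the yield for decay: Y_obs = Y/(1 + k_d θ_c) = 0.430 / (1 + 0.0647 × 20.6) = 0.430 / 2.333 = 0.1843.
Q·(S₀ − S) = 3.16 × (996 − 24.5) × 10⁻³ = 3.070 kg/d removed.
P_X = Y_obs·Q·(S₀ − S) = 0.1843 × 3.070 = 0.5659 kg VSS/d.
R_O = Q·(S₀ − S) − 1.42·P_X = 3.070 − 1.42 × 0.5659 = 2.266 kg O₂/d.

R_O ≈ 2.27 kg O₂/d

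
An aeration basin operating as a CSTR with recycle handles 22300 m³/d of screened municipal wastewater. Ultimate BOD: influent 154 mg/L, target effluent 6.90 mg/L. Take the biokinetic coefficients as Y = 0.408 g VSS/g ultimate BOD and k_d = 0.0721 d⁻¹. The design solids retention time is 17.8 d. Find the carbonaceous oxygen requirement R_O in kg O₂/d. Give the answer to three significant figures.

R_O ≈ 2450 kg O₂/d

Observed yield with endogenous decay: Y_obs = Y / (1 + k_d·θ_c) = 0.408 / (1 + 0.0721 × 17.8) = 0.408 / 2.283 = 0.1787 g VSS/g ultimate BOD.
Q·(S₀ − S) = 22300 × (154 − 6.90) × 10⁻³ = 3280 kg/d removed.
P_X = Y_obs·Q·(S₀ − S) = 0.1787 × 3280 = 586.1 kg VSS/d.
R_O = Q·ΔS − 1.42 P_X = 3280 − 832.3 = 2448 kg O₂/d.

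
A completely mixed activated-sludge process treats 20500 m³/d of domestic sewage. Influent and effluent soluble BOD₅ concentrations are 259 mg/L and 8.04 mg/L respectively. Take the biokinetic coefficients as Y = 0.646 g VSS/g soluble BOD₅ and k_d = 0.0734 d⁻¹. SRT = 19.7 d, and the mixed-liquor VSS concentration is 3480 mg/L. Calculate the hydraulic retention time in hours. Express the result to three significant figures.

Steady-state biomass mass balance: V·X·(1 + k_d·θ_c) = Y·Q·(S₀ − S)·θ_c, so V = 0.646 × 20500 × (259 − 8.04) × 19.7 / [3480 × (1 + 0.0734 × 19.7)] = 6.55×10^7 / 8512 = 7692 m³.
Hydraulic retention time τ = V/Q = 7692 / 20500 = 0.3752 d = 9.005 h.

τ ≈ 9.00 h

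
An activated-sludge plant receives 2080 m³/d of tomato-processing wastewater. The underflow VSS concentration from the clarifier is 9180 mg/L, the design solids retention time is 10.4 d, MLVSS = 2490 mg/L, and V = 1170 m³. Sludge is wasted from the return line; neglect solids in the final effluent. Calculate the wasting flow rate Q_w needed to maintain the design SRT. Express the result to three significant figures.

Q_w = (V·X)/(θ_c X_r) = 1170 × 2490 / (10.4 × 9180) = 30.51 m³/d.

Q_w ≈ 30.5 m³/d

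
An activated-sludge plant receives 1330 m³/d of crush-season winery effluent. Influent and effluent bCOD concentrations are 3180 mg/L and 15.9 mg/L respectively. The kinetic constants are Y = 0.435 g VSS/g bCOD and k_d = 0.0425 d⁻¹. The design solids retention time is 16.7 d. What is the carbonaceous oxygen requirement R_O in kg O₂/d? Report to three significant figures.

R_O ≈ 2690 kg O₂/d

Correct the yield for decay: Y_obs = Y/(1 + k_d θ_c) = 0.435 / (1 + 0.0425 × 16.7) = 0.435 / 1.710 = 0.2544.
Q·(S₀ − S) = 1330 × (3180 − 15.9) × 10⁻³ = 4208 kg/d removed.
Biomass synthesised: P_X = Y_obs × 4208 = 1071 kg VSS/d.
R_O = Q·ΔS − 1.42 P_X = 4208 − 1520 = 2688 kg O₂/d.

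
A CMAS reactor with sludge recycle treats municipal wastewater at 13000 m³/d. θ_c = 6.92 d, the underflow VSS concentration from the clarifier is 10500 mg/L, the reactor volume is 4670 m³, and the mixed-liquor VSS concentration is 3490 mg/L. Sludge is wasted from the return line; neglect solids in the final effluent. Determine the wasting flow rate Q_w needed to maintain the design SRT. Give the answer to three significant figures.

Wasting from the return line (neglecting effluent solids): Q_w = V·X / (θ_c·X_r) = 4670 × 3490 / (6.92 × 10500) = 224.3 m³/d.

Q_w ≈ 224 m³/d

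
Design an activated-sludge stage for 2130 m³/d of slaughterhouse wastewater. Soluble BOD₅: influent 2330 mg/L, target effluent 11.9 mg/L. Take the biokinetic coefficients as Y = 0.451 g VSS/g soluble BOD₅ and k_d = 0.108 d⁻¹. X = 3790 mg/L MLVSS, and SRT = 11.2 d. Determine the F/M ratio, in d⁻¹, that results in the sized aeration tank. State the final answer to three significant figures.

F/M ≈ 0.440 d⁻¹

From the SRT design equation V = Y Q (S₀−S) θ_c / [X (1 + k_d θ_c)] = 0.451 × 2130 × (2330 − 11.9) × 11.2 / [3790 × (1 + 0.108 × 11.2)] = 2.49×10^7 / 8374 = 2978 m³.
F/M = applied load / biomass = Q·S₀/(V·X) = 2130 × 2330 / (2978 × 3790) = 0.4397 d⁻¹.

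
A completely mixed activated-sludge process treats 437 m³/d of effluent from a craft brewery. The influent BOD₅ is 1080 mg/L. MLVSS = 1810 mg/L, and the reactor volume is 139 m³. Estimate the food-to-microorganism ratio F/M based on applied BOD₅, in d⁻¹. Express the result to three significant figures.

F/M = applied load / biomass = Q·S₀/(V·X) = 437 × 1080 / (139.0 × 1810) = 1.876 d⁻¹.

F/M ≈ 1.88 d⁻¹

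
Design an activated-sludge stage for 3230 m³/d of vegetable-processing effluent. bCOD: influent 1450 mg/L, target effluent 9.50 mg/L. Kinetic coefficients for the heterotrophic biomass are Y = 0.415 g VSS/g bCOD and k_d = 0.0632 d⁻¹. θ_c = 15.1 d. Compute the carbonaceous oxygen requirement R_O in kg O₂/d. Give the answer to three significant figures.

R_O ≈ 3250 kg O₂/d

Correct the yield for decay: Y_obs = Y/(1 + k_d θ_c) = 0.415 / (1 + 0.0632 × 15.1) = 0.415 / 1.954 = 0.2124.
Substrate removed = Q·(S₀ − S) = 3230 m³/d × (1450 − 9.50) g/m³ = 4.65×10^6 g/d = 4653 kg/d.
Net sludge production P_X = 0.2124 × 4653 = 988.0 kg VSS/d.
R_O = Q·(S₀ − S) − 1.42·P_X = 4653 − 1.42 × 988.0 = 3250 kg O₂/d.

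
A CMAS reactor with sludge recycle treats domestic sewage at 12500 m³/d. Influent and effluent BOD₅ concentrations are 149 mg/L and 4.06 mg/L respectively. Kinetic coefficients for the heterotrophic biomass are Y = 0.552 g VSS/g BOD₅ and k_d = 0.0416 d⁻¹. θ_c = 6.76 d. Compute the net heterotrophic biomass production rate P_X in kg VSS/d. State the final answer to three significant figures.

Y_obs = Y / (1 + k_d θ_c) = 0.552 / (1 + 0.0416 × 6.76) = 0.552 / 1.281 = 0.4308.
ΔS = 149 − 4.06 = 144.9 mg/L, so the substrate removal rate is 12500 × 144.9/1000 = 1812 kg BOD₅/d.
Net biomass production P_X = Y_obs × Q·(S₀ − S) = 0.4308 × 1812 = 780.6 kg VSS/d.

P_X ≈ 781 kg VSS/d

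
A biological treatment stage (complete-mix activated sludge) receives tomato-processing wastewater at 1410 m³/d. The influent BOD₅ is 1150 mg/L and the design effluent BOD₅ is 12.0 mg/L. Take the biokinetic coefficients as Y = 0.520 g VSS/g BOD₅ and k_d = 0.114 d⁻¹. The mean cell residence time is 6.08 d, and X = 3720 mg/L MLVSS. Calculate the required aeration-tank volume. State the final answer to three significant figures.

Rearranging the biomass balance for a CMAS with decay, V = Y·Q·ΔS·θ_c / [X·(1+k_d θ_c)] = 0.520 × 1410 × (1150 − 12.0) × 6.08 / [3720 × (1 + 0.114 × 6.08)] = 5.07×10^6 / 6298 = 805.4 m³.

V ≈ 805 m³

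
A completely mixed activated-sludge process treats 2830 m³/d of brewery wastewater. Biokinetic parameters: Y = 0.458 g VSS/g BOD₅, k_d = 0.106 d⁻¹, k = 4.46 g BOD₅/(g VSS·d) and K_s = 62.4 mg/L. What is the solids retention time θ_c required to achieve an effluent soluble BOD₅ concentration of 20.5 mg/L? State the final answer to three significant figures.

θ_c ≈ 2.51 d

From 1/θ_c = Y·k·S/(K_s + S) − k_d: Y·k·S/(K_s+S) = 0.458 × 4.46 × 20.5 / (62.4 + 20.5) = 0.5051 d⁻¹.
Then 1/θ_c = μ − k_d = 0.5051 − 0.106 = 0.3991 d⁻¹, giving θ_c = 2.505 d.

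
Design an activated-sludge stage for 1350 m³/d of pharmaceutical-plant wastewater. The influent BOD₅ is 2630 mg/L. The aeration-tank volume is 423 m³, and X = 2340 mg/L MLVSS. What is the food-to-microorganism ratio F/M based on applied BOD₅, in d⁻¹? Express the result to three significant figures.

F/M ≈ 3.59 d⁻¹

Food-to-microorganism ratio F/M = Q S₀ / (V X) = 1350 × 2630 / (423.0 × 2340) = 3.587 d⁻¹.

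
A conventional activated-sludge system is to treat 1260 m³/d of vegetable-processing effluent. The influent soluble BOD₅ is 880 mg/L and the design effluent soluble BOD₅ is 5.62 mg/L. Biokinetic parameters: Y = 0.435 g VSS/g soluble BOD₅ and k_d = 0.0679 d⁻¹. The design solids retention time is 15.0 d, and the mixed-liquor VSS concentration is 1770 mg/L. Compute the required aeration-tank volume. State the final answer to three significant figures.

V ≈ 2010 m³

Rearranging the biomass balance for a CMAS with decay, V = Y·Q·ΔS·θ_c / [X·(1+k_d θ_c)] = 0.435 × 1260 × (880 − 5.62) × 15.0 / [1770 × (1 + 0.0679 × 15.0)] = 7.19×10^6 / 3573 = 2012 m³.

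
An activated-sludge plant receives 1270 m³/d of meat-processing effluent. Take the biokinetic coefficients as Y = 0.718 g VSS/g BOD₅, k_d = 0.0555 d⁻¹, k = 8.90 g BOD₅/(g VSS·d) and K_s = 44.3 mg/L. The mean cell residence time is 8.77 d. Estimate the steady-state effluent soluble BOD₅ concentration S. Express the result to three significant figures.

From the Monod/SRT balance for a CMAS, S = K_s·(1+k_d θ_c)/[θ_c·(Y k − k_d) − 1] = 44.3 × (1 + 0.0555 × 8.77) / [8.77 × (0.718 × 8.90 − 0.0555) − 1] = 65.86 / 54.56 = 1.207 mg/L.

S ≈ 1.21 mg/L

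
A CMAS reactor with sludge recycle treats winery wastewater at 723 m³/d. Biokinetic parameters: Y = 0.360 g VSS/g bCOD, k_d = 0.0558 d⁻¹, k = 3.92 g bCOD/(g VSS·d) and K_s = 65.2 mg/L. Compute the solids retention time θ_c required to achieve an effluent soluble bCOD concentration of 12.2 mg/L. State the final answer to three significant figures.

θ_c ≈ 6.00 d

At the target effluent, Y k S/(K_s+S) = 0.360×3.92×12.2/77.40 = 0.2224 d⁻¹.
Then 1/θ_c = μ − k_d = 0.2224 − 0.0558 = 0.1666 d⁻¹, giving θ_c = 6.001 d.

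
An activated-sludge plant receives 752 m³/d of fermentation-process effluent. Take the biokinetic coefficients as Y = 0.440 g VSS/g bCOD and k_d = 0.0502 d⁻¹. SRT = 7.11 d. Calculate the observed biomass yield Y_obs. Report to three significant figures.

The observed yield is Y_obs = Y/(1 + k_d·θ_c) = 0.440 / (1 + 0.0502 × 7.11) = 0.440 / 1.357 = 0.3243 g VSS per g bCOD removed.

Y_obs ≈ 0.324 g VSS/g bCOD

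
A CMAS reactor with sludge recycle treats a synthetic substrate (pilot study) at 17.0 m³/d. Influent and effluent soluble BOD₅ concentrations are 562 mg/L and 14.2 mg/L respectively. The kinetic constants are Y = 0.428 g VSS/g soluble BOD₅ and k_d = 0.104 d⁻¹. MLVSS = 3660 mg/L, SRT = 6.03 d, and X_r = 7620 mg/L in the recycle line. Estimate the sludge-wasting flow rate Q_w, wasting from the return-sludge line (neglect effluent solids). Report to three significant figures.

Q_w ≈ 0.321 m³/d

Rearranging the biomass balance for a CMAS with decay, V = Y·Q·ΔS·θ_c / [X·(1+k_d θ_c)] = 0.428 × 17.0 × (562 − 14.2) × 6.03 / [3660 × (1 + 0.104 × 6.03)] = 2.4×10^4 / 5955 = 4.036 m³.
Wasting from the return line (neglecting effluent solids): Q_w = V·X / (θ_c·X_r) = 4.036 × 3660 / (6.03 × 7620) = 0.3215 m³/d.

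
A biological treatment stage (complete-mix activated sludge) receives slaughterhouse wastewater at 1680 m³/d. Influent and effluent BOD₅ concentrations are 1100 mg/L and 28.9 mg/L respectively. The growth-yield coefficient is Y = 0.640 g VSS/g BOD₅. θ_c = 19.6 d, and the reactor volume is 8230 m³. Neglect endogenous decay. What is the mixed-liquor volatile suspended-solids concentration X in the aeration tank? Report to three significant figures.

X ≈ 2740 mg/L

X = Y·Q·ΔS·θ_c / V = 0.640 × 1680 × (1100 − 28.9) × 19.6 / 8230 = 2743 mg/L.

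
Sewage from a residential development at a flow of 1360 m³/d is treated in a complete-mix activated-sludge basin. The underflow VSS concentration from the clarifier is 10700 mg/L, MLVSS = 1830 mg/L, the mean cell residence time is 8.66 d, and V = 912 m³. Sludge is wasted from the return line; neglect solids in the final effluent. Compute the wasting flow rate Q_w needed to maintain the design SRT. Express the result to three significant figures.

Q_w ≈ 18.0 m³/d

Wasting from the return line (neglecting effluent solids): Q_w = V·X / (θ_c·X_r) = 912.0 × 1830 / (8.66 × 10700) = 18.01 m³/d.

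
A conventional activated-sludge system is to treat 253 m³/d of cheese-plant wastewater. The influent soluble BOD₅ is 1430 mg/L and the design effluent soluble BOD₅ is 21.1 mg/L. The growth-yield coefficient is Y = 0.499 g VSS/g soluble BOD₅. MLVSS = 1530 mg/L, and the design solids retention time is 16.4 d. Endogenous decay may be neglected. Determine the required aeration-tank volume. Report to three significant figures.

V ≈ 1910 m³

With k_d = 0 the design equation reduces to V = Y Q (S₀−S) θ_c / X = 0.499 × 253 × (1430 − 21.1) × 16.4 / 1530 = 1907 m³.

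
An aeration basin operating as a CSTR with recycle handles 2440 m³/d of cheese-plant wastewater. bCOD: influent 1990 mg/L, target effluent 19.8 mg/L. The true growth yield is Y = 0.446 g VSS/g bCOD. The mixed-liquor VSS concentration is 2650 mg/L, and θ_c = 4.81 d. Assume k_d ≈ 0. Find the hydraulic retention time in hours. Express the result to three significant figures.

τ ≈ 38.3 h

V·X = Y·Q·ΔS·θ_c gives V = 0.446 × 2440 × (1990 − 19.8) × 4.81 / 2650 = 3892 m³.
τ = V/Q = 3892/2440 = 1.595 d, or 38.28 h.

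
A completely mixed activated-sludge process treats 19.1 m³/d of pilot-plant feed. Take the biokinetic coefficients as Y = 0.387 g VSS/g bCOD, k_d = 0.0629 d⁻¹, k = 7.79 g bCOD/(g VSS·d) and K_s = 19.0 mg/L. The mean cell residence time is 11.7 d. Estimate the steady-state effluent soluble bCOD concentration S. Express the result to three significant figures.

From the Monod/SRT balance for a CMAS, S = K_s·(1+k_d θ_c)/[θ_c·(Y k − k_d) − 1] = 19.0 × (1 + 0.0629 × 11.7) / [11.7 × (0.387 × 7.79 − 0.0629) − 1] = 32.98 / 33.54 = 0.9835 mg/L.

S ≈ 0.983 mg/L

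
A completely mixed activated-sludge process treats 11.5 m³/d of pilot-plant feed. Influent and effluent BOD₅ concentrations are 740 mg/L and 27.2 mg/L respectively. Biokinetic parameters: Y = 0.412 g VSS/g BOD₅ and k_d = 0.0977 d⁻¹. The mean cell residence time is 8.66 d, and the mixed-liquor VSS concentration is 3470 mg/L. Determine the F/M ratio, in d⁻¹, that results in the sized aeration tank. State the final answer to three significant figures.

F/M ≈ 0.537 d⁻¹

From the SRT design equation V = Y Q (S₀−S) θ_c / [X (1 + k_d θ_c)] = 0.412 × 11.5 × (740 − 27.2) × 8.66 / [3470 × (1 + 0.0977 × 8.66)] = 2.92×10^4 / 6406 = 4.566 m³.
F/M = applied load / biomass = Q·S₀/(V·X) = 11.5 × 740 / (4.566 × 3470) = 0.5372 d⁻¹.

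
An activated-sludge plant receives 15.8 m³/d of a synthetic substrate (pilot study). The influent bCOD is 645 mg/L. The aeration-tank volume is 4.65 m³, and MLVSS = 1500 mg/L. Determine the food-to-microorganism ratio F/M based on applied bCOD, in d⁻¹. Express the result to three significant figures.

F/M ≈ 1.46 d⁻¹

F/M = Q·S₀ / (V·X) = 15.8 × 645 / (4.650 × 1500) = 1.461 g bCOD·(g VSS·d)⁻¹.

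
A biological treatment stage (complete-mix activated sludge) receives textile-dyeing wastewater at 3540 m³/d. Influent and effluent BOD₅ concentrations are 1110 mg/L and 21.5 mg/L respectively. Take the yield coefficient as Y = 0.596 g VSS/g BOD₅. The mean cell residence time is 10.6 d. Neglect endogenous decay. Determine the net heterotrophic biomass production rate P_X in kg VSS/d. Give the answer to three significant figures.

With endogenous decay neglected, the observed yield equals the true yield: Y_obs = Y = 0.596 g VSS/g BOD₅.
Q·(S₀ − S) = 3540 × (1110 − 21.5) × 10⁻³ = 3853 kg/d removed.
P_X = Y_obs · Q(S₀ − S) = 0.5960 × 3853 = 2297 kg VSS/d.

P_X ≈ 2300 kg VSS/d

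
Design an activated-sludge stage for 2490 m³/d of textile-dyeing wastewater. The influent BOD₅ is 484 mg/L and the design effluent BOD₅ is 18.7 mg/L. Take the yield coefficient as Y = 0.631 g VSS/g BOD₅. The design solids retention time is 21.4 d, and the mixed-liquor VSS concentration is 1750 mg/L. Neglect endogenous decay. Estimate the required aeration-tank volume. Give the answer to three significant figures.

V ≈ 8940 m³

Biomass mass balance (decay neglected): V·X = Y·Q·(S₀ − S)·θ_c, so V = 0.631 × 2490 × (484 − 18.7) × 21.4 / 1750 = 8940 m³.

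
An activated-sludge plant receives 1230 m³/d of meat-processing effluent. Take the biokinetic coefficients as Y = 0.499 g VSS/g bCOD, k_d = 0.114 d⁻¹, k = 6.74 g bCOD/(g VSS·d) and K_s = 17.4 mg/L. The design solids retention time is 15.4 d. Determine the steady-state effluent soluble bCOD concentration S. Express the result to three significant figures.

S ≈ 0.978 mg/L

Effluent substrate depends only on kinetics and SRT: S = K_s(1 + k_d θ_c) / [θ_c(Yk − k_d) − 1] = 17.4 × (1 + 0.114 × 15.4) / [15.4 × (0.499 × 6.74 − 0.114) − 1] = 47.95 / 49.04 = 0.9777 mg/L.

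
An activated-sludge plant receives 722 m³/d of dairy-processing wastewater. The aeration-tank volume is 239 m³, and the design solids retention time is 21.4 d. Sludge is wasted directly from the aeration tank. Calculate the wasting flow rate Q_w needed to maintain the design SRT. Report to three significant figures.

Q_w ≈ 11.2 m³/d

Wasting from the aeration tank: Q_w = V / θ_c = 239.0 / 21.4 = 11.17 m³/d.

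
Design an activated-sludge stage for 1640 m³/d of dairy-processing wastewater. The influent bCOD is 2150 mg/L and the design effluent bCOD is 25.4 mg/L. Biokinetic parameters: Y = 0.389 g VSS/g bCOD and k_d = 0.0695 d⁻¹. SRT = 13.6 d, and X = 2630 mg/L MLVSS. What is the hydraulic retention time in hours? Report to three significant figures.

τ ≈ 52.7 h

From the SRT design equation V = Y Q (S₀−S) θ_c / [X (1 + k_d θ_c)] = 0.389 × 1640 × (2150 − 25.4) × 13.6 / [2630 × (1 + 0.0695 × 13.6)] = 1.84×10^7 / 5116 = 3603 m³.
Hydraulic retention time τ = V/Q = 3603 / 1640 = 2.197 d = 52.73 h.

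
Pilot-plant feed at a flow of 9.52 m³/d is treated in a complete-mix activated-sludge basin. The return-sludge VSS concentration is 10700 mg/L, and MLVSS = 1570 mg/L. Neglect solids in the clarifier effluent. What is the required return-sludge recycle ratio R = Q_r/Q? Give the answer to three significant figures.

R ≈ 0.172

Solids balance on the clarifier gives (1+R)X = R·X_r, so R = X/(X_r − X) = 1570 / (10700 − 1570) = 0.1720.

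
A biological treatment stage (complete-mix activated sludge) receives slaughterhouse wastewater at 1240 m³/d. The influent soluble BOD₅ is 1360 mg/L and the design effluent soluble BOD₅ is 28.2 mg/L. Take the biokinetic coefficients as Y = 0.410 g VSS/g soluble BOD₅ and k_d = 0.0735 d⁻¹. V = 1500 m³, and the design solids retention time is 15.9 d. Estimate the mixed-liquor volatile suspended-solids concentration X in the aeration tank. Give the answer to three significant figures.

Solving the biomass balance for X: X = Y Q (S₀−S) θ_c / [V (1+k_d θ_c)] = 0.410 × 1240 × (1360 − 28.2) × 15.9 / [1500 × (1 + 0.0735 × 15.9)] = 3309 mg/L.

X ≈ 3310 mg/L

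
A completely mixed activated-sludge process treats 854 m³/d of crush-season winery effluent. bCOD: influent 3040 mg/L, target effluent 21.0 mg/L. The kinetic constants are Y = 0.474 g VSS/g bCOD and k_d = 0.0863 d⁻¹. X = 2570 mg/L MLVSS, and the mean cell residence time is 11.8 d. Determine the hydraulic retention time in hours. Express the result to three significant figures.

τ ≈ 78.1 h

Rearranging the biomass balance for a CMAS with decay, V = Y·Q·ΔS·θ_c / [X·(1+k_d θ_c)] = 0.474 × 854 × (3040 − 21.0) × 11.8 / [2570 × (1 + 0.0863 × 11.8)] = 1.44×10^7 / 5187 = 2780 m³.
HRT = V/Q = 2780 m³ / 854 m³·d⁻¹ = 3.255 d × 24 = 78.13 h.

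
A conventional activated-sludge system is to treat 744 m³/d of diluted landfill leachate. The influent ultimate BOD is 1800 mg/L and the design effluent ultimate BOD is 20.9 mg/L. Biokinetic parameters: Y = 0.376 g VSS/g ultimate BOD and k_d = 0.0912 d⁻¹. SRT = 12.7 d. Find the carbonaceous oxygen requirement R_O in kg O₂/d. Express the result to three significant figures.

R_O ≈ 996 kg O₂/d

The observed yield is Y_obs = Y/(1 + k_d·θ_c) = 0.376 / (1 + 0.0912 × 12.7) = 0.376 / 2.158 = 0.1742 g VSS per g ultimate BOD removed.
Mass of ultimate BOD removed per day: Q(S₀ − S) = 744 × 1779 g/m³ = 1324 kg/d.
Biomass synthesised: P_X = Y_obs × 1324 = 230.6 kg VSS/d.
R_O = Q·(S₀ − S) − 1.42·P_X = 1324 − 1.42 × 230.6 = 996.2 kg O₂/d.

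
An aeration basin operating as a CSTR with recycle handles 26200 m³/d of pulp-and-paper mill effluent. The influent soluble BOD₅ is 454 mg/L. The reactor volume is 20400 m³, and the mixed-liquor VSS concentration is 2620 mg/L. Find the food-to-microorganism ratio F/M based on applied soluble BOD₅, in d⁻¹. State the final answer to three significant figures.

F/M = Q·S₀ / (V·X) = 26200 × 454 / (20400 × 2620) = 0.2225 g soluble BOD₅·(g VSS·d)⁻¹.

F/M ≈ 0.223 d⁻¹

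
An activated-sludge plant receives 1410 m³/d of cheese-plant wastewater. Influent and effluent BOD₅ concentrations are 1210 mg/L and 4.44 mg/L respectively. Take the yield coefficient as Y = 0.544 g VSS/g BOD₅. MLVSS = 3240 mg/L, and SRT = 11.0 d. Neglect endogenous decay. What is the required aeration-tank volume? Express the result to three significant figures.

V ≈ 3140 m³

With k_d = 0 the design equation reduces to V = Y Q (S₀−S) θ_c / X = 0.544 × 1410 × (1210 − 4.44) × 11.0 / 3240 = 3139 m³.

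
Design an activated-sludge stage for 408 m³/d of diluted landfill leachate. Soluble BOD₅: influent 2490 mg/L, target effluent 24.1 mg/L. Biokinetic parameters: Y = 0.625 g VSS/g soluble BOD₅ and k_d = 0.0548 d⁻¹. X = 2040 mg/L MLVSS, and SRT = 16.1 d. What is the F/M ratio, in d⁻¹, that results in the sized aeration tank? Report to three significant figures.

From the SRT design equation V = Y Q (S₀−S) θ_c / [X (1 + k_d θ_c)] = 0.625 × 408 × (2490 − 24.1) × 16.1 / [2040 × (1 + 0.0548 × 16.1)] = 1.01×10^7 / 3840 = 2636 m³.
Food-to-microorganism ratio F/M = Q S₀ / (V X) = 408 × 2490 / (2636 × 2040) = 0.1889 d⁻¹.

F/M ≈ 0.189 d⁻¹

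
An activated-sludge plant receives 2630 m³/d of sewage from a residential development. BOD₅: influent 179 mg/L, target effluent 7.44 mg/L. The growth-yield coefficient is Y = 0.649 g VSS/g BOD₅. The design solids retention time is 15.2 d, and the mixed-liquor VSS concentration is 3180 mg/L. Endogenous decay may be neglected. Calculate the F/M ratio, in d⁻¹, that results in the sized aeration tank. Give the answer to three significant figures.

F/M ≈ 0.106 d⁻¹

Biomass mass balance (decay neglected): V·X = Y·Q·(S₀ − S)·θ_c, so V = 0.649 × 2630 × (179 − 7.44) × 15.2 / 3180 = 1400 m³.
F/M = Q·S₀ / (V·X) = 2630 × 179 / (1400 × 3180) = 0.1058 g BOD₅·(g VSS·d)⁻¹.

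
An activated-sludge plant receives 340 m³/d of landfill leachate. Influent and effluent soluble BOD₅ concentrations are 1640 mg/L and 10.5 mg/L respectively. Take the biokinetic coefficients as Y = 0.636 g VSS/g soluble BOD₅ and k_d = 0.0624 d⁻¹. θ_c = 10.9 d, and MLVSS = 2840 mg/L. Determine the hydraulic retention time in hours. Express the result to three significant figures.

Rearranging the biomass balance for a CMAS with decay, V = Y·Q·ΔS·θ_c / [X·(1+k_d θ_c)] = 0.636 × 340 × (1640 − 10.5) × 10.9 / [2840 × (1 + 0.0624 × 10.9)] = 3.84×10^6 / 4772 = 804.9 m³.
τ = V/Q = 804.9/340 = 2.367 d, or 56.82 h.

τ ≈ 56.8 h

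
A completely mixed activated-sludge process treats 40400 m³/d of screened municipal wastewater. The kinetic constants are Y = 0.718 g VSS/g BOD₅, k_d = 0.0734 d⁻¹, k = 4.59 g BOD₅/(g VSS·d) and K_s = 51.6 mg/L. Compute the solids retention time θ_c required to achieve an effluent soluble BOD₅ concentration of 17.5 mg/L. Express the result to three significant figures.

At the target effluent, Y k S/(K_s+S) = 0.718×4.59×17.5/69.10 = 0.8346 d⁻¹.
θ_c = 1/(μ − k_d) = 1/(0.8346 − 0.0734) = 1/0.7612 = 1.314 d.

θ_c ≈ 1.31 d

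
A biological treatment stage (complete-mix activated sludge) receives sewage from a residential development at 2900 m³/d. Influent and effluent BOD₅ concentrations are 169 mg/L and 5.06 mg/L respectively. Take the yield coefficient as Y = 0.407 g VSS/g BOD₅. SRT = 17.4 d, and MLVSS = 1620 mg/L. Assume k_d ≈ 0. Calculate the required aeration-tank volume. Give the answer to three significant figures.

V ≈ 2080 m³

Biomass mass balance (decay neglected): V·X = Y·Q·(S₀ − S)·θ_c, so V = 0.407 × 2900 × (169 − 5.06) × 17.4 / 1620 = 2078 m³.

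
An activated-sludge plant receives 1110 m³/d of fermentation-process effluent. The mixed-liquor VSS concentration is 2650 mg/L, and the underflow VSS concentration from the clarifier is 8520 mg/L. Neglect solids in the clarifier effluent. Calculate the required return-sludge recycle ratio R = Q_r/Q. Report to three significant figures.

R ≈ 0.451

Solids balance on the clarifier gives (1+R)X = R·X_r, so R = X/(X_r − X) = 2650 / (8520 − 2650) = 0.4514.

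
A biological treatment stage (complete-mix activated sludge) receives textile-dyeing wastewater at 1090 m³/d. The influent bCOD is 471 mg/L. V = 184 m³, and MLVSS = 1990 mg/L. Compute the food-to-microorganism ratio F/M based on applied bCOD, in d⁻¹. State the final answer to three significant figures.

Food-to-microorganism ratio F/M = Q S₀ / (V X) = 1090 × 471 / (184.0 × 1990) = 1.402 d⁻¹.

F/M ≈ 1.40 d⁻¹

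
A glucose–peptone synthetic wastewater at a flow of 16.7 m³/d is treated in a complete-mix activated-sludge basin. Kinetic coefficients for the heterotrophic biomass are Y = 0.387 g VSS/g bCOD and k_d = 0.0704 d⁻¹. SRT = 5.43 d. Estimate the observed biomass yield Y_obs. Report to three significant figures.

Y_obs ≈ 0.280 g VSS/g bCOD

Y_obs = Y / (1 + k_d θ_c) = 0.387 / (1 + 0.0704 × 5.43) = 0.387 / 1.382 = 0.2800.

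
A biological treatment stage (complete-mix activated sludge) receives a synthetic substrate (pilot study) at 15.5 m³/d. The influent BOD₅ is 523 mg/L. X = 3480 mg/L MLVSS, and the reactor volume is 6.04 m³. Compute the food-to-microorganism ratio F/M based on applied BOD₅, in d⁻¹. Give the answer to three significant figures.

F/M = Q·S₀ / (V·X) = 15.5 × 523 / (6.040 × 3480) = 0.3857 g BOD₅·(g VSS·d)⁻¹.

F/M ≈ 0.386 d⁻¹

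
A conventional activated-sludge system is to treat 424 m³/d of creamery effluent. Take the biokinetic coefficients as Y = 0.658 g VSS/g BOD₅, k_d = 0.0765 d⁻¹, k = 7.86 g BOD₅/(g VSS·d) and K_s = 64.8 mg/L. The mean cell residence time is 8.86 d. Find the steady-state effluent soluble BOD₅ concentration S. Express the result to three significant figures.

From the Monod/SRT balance for a CMAS, S = K_s·(1+k_d θ_c)/[θ_c·(Y k − k_d) − 1] = 64.8 × (1 + 0.0765 × 8.86) / [8.86 × (0.658 × 7.86 − 0.0765) − 1] = 108.7 / 44.15 = 2.463 mg/L.

S ≈ 2.46 mg/L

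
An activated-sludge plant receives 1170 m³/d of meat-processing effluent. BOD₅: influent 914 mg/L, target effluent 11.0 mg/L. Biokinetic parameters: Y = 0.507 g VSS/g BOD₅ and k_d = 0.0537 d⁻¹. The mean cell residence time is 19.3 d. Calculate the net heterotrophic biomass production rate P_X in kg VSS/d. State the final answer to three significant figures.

Observed yield with endogenous decay: Y_obs = Y / (1 + k_d·θ_c) = 0.507 / (1 + 0.0537 × 19.3) = 0.507 / 2.036 = 0.2490 g VSS/g BOD₅.
Q·(S₀ − S) = 1170 × (914 − 11.0) × 10⁻³ = 1057 kg/d removed.
P_X = Y_obs · Q(S₀ − S) = 0.2490 × 1057 = 263.0 kg VSS/d.

P_X ≈ 263 kg VSS/d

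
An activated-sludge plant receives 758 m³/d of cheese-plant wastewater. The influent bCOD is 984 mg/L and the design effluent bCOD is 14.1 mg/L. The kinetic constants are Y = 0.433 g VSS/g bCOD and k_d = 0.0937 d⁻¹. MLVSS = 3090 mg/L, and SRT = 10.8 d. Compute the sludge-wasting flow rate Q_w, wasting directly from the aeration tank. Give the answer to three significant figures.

Steady-state biomass mass balance: V·X·(1 + k_d·θ_c) = Y·Q·(S₀ − S)·θ_c, so V = 0.433 × 758 × (984 − 14.1) × 10.8 / [3090 × (1 + 0.0937 × 10.8)] = 3.44×10^6 / 6217 = 553.0 m³.
For wasting at MLVSS concentration, Q_w = V/θ_c = 553.0/10.8 = 51.20 m³/d.

Q_w ≈ 51.2 m³/d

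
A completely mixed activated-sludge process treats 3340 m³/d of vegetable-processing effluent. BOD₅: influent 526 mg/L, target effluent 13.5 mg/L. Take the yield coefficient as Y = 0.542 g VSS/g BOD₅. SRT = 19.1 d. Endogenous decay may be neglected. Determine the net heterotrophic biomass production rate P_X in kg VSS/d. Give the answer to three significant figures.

No decay correction is needed, so Y_obs = Y = 0.542.
Substrate removed = Q·(S₀ − S) = 3340 m³/d × (526 − 13.5) g/m³ = 1.71×10^6 g/d = 1712 kg/d.
P_X = Y_obs · Q(S₀ − S) = 0.5420 × 1712 = 927.8 kg VSS/d.

P_X ≈ 928 kg VSS/d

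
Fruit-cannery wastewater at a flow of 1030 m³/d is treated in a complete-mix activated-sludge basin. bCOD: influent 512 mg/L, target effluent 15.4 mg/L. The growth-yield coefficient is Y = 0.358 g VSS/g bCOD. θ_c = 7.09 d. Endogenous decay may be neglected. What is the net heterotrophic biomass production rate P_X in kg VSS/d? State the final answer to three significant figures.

P_X ≈ 183 kg VSS/d

With endogenous decay neglected, the observed yield equals the true yield: Y_obs = Y = 0.358 g VSS/g bCOD.
ΔS = 512 − 15.4 = 496.6 mg/L, so the substrate removal rate is 1030 × 496.6/1000 = 511.5 kg bCOD/d.
Biomass produced: P_X = Y_obs·Q·ΔS = 0.3580 × 511.5 ≈ 183.1 kg VSS/d.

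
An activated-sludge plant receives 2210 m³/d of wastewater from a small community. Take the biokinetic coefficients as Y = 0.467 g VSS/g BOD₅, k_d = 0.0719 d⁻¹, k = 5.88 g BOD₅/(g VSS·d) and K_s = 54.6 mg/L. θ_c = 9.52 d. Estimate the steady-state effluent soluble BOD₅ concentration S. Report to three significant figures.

For a completely mixed reactor with recycle the Lawrence–McCarty relation gives S = K_s·(1 + k_d·θ_c) / [θ_c·(Y·k − k_d) − 1] = 54.6 × (1 + 0.0719 × 9.52) / [9.52 × (0.467 × 5.88 − 0.0719) − 1] = 91.97 / 24.46 = 3.761 mg/L.

S ≈ 3.76 mg/L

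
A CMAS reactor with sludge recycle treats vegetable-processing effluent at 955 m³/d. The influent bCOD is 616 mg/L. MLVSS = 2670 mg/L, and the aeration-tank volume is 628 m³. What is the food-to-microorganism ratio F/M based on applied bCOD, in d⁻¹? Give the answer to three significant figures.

F/M ≈ 0.351 d⁻¹

F/M = applied load / biomass = Q·S₀/(V·X) = 955 × 616 / (628.0 × 2670) = 0.3508 d⁻¹.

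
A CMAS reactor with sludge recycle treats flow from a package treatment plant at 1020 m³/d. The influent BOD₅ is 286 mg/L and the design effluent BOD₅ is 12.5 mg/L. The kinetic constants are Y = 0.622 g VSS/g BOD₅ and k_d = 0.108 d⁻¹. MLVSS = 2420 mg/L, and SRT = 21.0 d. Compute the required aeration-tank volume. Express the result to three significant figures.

Steady-state biomass mass balance: V·X·(1 + k_d·θ_c) = Y·Q·(S₀ − S)·θ_c, so V = 0.622 × 1020 × (286 − 12.5) × 21.0 / [2420 × (1 + 0.108 × 21.0)] = 3.64×10^6 / 7909 = 460.8 m³.

V ≈ 461 m³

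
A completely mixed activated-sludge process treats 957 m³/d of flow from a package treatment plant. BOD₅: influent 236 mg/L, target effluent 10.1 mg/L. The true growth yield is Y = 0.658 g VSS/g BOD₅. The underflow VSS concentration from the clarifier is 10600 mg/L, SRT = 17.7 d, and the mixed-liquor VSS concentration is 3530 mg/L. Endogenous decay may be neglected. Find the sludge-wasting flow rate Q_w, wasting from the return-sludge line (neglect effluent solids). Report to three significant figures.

Q_w ≈ 13.4 m³/d

V·X = Y·Q·ΔS·θ_c gives V = 0.658 × 957 × (236 − 10.1) × 17.7 / 3530 = 713.3 m³.
Wasting from the return line (neglecting effluent solids): Q_w = V·X / (θ_c·X_r) = 713.3 × 3530 / (17.7 × 10600) = 13.42 m³/d.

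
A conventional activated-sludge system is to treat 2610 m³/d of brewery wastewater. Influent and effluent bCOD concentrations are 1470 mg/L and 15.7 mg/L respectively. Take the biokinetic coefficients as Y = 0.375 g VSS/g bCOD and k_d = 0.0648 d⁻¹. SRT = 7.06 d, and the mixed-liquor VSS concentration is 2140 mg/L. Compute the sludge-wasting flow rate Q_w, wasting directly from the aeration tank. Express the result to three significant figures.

Q_w ≈ 456 m³/d

Steady-state biomass mass balance: V·X·(1 + k_d·θ_c) = Y·Q·(S₀ − S)·θ_c, so V = 0.375 × 2610 × (1470 − 15.7) × 7.06 / [2140 × (1 + 0.0648 × 7.06)] = 1×10^7 / 3119 = 3222 m³.
Wasting from the aeration tank: Q_w = V / θ_c = 3222 / 7.06 = 456.4 m³/d.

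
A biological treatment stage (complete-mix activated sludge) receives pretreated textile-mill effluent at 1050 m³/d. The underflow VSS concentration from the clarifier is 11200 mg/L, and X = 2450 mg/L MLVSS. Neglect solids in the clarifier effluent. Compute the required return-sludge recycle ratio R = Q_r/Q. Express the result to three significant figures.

Solids balance on the clarifier gives (1+R)X = R·X_r, so R = X/(X_r − X) = 2450 / (11200 − 2450) = 0.2800.

R ≈ 0.280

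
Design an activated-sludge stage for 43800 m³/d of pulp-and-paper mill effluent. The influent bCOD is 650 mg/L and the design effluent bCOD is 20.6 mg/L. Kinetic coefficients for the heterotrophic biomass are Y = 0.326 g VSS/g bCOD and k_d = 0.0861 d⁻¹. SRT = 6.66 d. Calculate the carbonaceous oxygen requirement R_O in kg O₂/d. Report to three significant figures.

R_O ≈ 19500 kg O₂/d

Correct the yield for decay: Y_obs = Y/(1 + k_d θ_c) = 0.326 / (1 + 0.0861 × 6.66) = 0.326 / 1.573 = 0.2072.
Mass of bCOD removed per day: Q(S₀ − S) = 43800 × 629.4 g/m³ = 27568 kg/d.
Biomass synthesised: P_X = Y_obs × 27568 = 5712 kg VSS/d.
R_O = Q·ΔS − 1.42 P_X = 27568 − 8111 = 19457 kg O₂/d.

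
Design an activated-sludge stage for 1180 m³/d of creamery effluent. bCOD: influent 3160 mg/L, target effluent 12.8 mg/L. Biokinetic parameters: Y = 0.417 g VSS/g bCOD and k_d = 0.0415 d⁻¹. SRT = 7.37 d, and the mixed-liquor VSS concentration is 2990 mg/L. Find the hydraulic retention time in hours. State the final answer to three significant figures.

τ ≈ 59.5 h

From the SRT design equation V = Y Q (S₀−S) θ_c / [X (1 + k_d θ_c)] = 0.417 × 1180 × (3160 − 12.8) × 7.37 / [2990 × (1 + 0.0415 × 7.37)] = 1.14×10^7 / 3905 = 2923 m³.
HRT = V/Q = 2923 m³ / 1180 m³·d⁻¹ = 2.477 d × 24 = 59.45 h.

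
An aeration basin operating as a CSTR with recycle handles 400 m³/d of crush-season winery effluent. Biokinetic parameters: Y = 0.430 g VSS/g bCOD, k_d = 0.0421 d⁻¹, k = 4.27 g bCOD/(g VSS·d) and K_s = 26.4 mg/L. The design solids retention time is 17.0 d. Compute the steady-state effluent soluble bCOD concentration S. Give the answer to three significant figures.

S ≈ 1.54 mg/L

Effluent substrate depends only on kinetics and SRT: S = K_s(1 + k_d θ_c) / [θ_c(Yk − k_d) − 1] = 26.4 × (1 + 0.0421 × 17.0) / [17.0 × (0.430 × 4.27 − 0.0421) − 1] = 45.29 / 29.50 = 1.536 mg/L.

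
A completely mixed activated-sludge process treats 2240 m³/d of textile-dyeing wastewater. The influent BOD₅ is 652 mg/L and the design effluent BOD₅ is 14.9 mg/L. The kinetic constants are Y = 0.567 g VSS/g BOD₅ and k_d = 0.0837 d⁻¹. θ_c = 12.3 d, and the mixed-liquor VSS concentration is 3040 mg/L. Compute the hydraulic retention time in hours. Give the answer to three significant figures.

τ ≈ 17.3 h

From the SRT design equation V = Y Q (S₀−S) θ_c / [X (1 + k_d θ_c)] = 0.567 × 2240 × (652 − 14.9) × 12.3 / [3040 × (1 + 0.0837 × 12.3)] = 9.95×10^6 / 6170 = 1613 m³.
τ = V/Q = 1613/2240 = 0.7202 d, or 17.28 h.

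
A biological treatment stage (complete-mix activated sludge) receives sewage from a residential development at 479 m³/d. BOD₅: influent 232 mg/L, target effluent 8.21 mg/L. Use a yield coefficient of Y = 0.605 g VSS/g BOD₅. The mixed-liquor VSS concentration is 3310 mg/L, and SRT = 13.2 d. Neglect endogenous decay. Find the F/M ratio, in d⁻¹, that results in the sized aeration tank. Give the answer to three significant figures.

F/M ≈ 0.130 d⁻¹

V·X = Y·Q·ΔS·θ_c gives V = 0.605 × 479 × (232 − 8.21) × 13.2 / 3310 = 258.6 m³.
Food-to-microorganism ratio F/M = Q S₀ / (V X) = 479 × 232 / (258.6 × 3310) = 0.1298 d⁻¹.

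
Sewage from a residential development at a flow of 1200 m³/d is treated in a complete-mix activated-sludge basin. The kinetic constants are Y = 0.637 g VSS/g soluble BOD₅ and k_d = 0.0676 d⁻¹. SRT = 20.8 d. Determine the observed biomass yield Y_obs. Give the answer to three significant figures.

Y_obs ≈ 0.265 g VSS/g soluble BOD₅

Correct the yield for decay: Y_obs = Y/(1 + k_d θ_c) = 0.637 / (1 + 0.0676 × 20.8) = 0.637 / 2.406 = 0.2647.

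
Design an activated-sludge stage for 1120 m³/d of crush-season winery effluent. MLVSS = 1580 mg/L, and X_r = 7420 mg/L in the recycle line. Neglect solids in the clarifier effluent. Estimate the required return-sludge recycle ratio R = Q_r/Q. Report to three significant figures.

Solids balance on the clarifier gives (1+R)X = R·X_r, so R = X/(X_r − X) = 1580 / (7420 − 1580) = 0.2705.

R ≈ 0.271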